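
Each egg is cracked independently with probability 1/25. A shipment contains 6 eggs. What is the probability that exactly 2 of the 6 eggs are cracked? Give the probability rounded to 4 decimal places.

0.0204

X ~ Binomial(n=6, p=0.04).
P(X=2) = C(6,2) · p^2 · (1−p)^4
= 15 · 0.0016 · 0.84935 = 0.020384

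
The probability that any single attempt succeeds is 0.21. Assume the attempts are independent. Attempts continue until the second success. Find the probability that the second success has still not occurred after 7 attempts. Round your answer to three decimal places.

Needing more than 7 attempts ⇔ fewer than 2 successes in the first 7. With X ~ Binomial(7, 0.21), P(Y > 7) = P(X ≤ 1).
  k=0: C(7,0)·0.21^0·0.79^7 = 0.19204
  k=1: C(7,1)·0.21^1·0.79^6 = 0.35734
P(X ≤ 1) = 0.54938

0.549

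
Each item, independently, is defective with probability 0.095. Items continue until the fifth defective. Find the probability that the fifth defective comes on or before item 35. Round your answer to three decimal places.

Finishing within 35 items ⇔ at least 5 successes in the first 35. With X ~ Binomial(35, 0.095), P(Y ≤ 35) = 1 − P(X ≤ 4).
  k=0: C(35,0)·0.095^0·0.905^35 = 0.03039
  k=1: C(35,1)·0.095^1·0.905^34 = 0.11165
  k=2: C(35,2)·0.095^2·0.905^33 = 0.19924
  k=3: C(35,3)·0.095^3·0.905^32 = 0.23006
  k=4: C(35,4)·0.095^4·0.905^31 = 0.19320
1 − 0.76452 = 0.23548

0.235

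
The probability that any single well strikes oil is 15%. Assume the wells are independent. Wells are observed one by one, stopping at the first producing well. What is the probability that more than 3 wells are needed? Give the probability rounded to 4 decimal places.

Y = number of wells to the first success; geometric, p = 0.15.
P(Y > 3) = P(first 3 all fail) = (1−p)^3 = 0.614125

0.6141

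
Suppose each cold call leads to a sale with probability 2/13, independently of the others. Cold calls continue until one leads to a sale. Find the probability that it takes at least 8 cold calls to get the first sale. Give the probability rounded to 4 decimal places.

0.3106

Y = number of cold calls to the first success; geometric, p = 0.153846.
P(Y > 7) = P(first 7 all fail) = (1−p)^7 = 0.310560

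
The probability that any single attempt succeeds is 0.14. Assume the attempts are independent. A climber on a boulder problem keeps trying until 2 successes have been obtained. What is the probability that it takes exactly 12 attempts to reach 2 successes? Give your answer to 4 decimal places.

Y = trial on which the second success occurs; negative binomial, r=2, p=0.14.
P(Y=12) = C(11,1) · p^2 · (1−p)^10
= 11 · 0.0196 · 0.2213 = 0.047713

0.0477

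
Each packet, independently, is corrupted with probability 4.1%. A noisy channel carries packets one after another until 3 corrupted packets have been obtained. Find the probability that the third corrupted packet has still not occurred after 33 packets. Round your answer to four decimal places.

Needing more than 33 packets ⇔ fewer than 3 successes in the first 33. With X ~ Binomial(33, 0.041), P(Y > 33) = P(X ≤ 2).
  k=0: C(33,0)·0.041^0·0.959^33 = 0.251197
  k=1: C(33,1)·0.041^1·0.959^32 = 0.354400
  k=2: C(33,2)·0.041^2·0.959^31 = 0.242426
P(X ≤ 2) = 0.848022

0.8480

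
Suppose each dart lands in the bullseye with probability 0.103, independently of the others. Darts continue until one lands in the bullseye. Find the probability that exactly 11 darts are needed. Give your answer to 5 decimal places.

0.03473

Geometric (trials to first success), p = 0.103.
P(Y = 11) = (1−p)^10 · p = 0.33723 · 0.103 = 0.0347345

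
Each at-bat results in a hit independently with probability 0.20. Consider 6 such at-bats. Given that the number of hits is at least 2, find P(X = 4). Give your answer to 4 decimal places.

X ~ Binomial(6, 0.20). Want P(X=4 | X≥2) = P(X=4) / P(X≥2).
P(X=4) = C(6,4)·0.20^4·0.80^2 = 0.015360
P(X≥2) = 1 − 0.262144 − 0.393216 = 0.344640
Ratio = 0.015360 / 0.344640 = 0.044568

0.0446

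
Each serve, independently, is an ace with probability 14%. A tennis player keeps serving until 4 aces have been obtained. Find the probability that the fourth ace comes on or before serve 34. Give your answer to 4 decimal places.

0.7201

Finishing within 34 serves ⇔ at least 4 successes in the first 34. With X ~ Binomial(34, 0.14), P(Y ≤ 34) = 1 − P(X ≤ 3).
  k=0: C(34,0)·0.14^0·0.86^34 = 0.005929
  k=1: C(34,1)·0.14^1·0.86^33 = 0.032814
  k=2: C(34,2)·0.14^2·0.86^32 = 0.088139
  k=3: C(34,3)·0.14^3·0.86^31 = 0.153048
1 − 0.279930 = 0.720070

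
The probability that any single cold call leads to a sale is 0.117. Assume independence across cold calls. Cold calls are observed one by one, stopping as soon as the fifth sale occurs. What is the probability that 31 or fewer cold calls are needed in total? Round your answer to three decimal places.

0.294

Finishing within 31 cold calls ⇔ at least 5 successes in the first 31. With X ~ Binomial(31, 0.117), P(Y ≤ 31) = 1 − P(X ≤ 4).
  k=0: C(31,0)·0.117^0·0.883^31 = 0.02112
  k=1: C(31,1)·0.117^1·0.883^30 = 0.08677
  k=2: C(31,2)·0.117^2·0.883^29 = 0.17246
  k=3: C(31,3)·0.117^3·0.883^28 = 0.22090
  k=4: C(31,4)·0.117^4·0.883^27 = 0.20489
1 − 0.70613 = 0.29387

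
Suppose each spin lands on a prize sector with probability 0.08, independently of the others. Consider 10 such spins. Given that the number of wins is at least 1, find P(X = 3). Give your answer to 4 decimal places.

0.0606

X ~ Binomial(10, 0.08). Want P(X=3 | X≥1) = P(X=3) / P(X≥1).
P(X=3) = C(10,3)·0.08^3·0.92^7 = 0.034274
P(X≥1) = 1 − 0.434388 = 0.565612
Ratio = 0.034274 / 0.565612 = 0.060597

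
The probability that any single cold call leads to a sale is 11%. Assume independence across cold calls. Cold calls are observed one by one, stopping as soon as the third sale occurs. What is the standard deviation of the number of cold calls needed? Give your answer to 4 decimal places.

14.8547

Y = total cold calls until the third success; negative binomial with r=3, p=0.11.
SD(Y) = √[r(1−p)/p²] = √(220.661157) = 14.854668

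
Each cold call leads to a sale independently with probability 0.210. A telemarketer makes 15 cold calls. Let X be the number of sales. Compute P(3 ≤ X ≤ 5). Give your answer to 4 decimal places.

X ~ Binomial(15, 0.21); P(3 ≤ X ≤ 5) = Σ C(15,k) p^k (1−p)^(15−k) over k:
  k=3: C(15,3)·0.21^3·0.79^12 = 0.248997
  k=4: C(15,4)·0.21^4·0.79^11 = 0.198567
  k=5: C(15,5)·0.21^5·0.79^10 = 0.116124
Total = 0.563689

0.5637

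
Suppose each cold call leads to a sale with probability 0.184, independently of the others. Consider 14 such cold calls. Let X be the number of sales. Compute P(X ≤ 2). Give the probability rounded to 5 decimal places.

0.50974

X ~ Binomial(14, 0.184); P(X ≤ 2) = Σ C(14,k) p^k (1−p)^(14−k) over k:
  k=0: C(14,0)·0.184^0·0.816^14 = 0.0580313
  k=1: C(14,1)·0.184^1·0.816^13 = 0.1831968
  k=2: C(14,2)·0.184^2·0.816^12 = 0.2685091
Total = 0.5097372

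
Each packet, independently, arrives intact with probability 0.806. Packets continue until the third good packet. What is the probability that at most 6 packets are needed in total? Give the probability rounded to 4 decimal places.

Finishing within 6 packets ⇔ at least 3 successes in the first 6. With X ~ Binomial(6, 0.806), P(Y ≤ 6) = 1 − P(X ≤ 2).
  k=0: C(6,0)·0.806^0·0.194^6 = 0.000053
  k=1: C(6,1)·0.806^1·0.194^5 = 0.001329
  k=2: C(6,2)·0.806^2·0.194^4 = 0.013803
1 − 0.015185 = 0.984815

0.9848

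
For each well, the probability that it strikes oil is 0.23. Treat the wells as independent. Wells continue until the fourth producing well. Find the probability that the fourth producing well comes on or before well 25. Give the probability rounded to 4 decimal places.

Finishing within 25 wells ⇔ at least 4 successes in the first 25. With X ~ Binomial(25, 0.23), P(Y ≤ 25) = 1 − P(X ≤ 3).
  k=0: C(25,0)·0.23^0·0.77^25 = 0.001453
  k=1: C(25,1)·0.23^1·0.77^24 = 0.010850
  k=2: C(25,2)·0.23^2·0.77^23 = 0.038892
  k=3: C(25,3)·0.23^3·0.77^22 = 0.089065
1 − 0.140261 = 0.859739

0.8597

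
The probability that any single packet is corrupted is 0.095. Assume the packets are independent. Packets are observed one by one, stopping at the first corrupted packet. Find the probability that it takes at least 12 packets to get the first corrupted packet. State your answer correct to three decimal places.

Y = number of packets to the first success; geometric, p = 0.095.
P(Y > 11) = P(first 11 all fail) = (1−p)^11 = 0.33353

0.334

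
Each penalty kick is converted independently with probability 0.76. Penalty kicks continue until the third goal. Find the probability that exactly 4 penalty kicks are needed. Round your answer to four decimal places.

0.3161

Y = trial on which the third success occurs; negative binomial, r=3, p=0.76.
P(Y=4) = C(3,2) · p^3 · (1−p)^1
= 3 · 0.43898 · 0.24 = 0.316063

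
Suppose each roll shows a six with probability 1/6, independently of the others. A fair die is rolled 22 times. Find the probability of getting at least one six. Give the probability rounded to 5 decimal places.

P(at least one) = 1 − P(none) = 1 − (1 − 0.166667)^22
= 1 − 0.0181139 = 0.9818861

0.98189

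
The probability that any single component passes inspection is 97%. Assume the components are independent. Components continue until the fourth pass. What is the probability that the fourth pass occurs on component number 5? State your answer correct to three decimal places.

0.106

Y = trial on which the fourth success occurs; negative binomial, r=4, p=0.97.
P(Y=5) = C(4,3) · p^4 · (1−p)^1
= 4 · 0.88529 · 0.03 = 0.10624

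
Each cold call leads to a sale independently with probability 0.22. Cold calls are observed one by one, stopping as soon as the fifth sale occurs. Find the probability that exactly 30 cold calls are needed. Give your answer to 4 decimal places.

0.0246

Y = trial on which the fifth success occurs; negative binomial, r=5, p=0.22.
P(Y=30) = C(29,4) · p^5 · (1−p)^25
= 23751 · 0.00051536 · 0.0020062 = 0.024556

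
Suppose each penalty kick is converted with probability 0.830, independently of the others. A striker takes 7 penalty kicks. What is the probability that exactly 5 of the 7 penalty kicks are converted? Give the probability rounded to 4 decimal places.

0.2391

X ~ Binomial(n=7, p=0.83).
P(X=5) = C(7,5) · p^5 · (1−p)^2
= 21 · 0.3939 · 0.0289 = 0.239060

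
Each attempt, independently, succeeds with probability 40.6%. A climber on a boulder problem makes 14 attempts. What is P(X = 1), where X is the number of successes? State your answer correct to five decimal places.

0.00651

X ~ Binomial(n=14, p=0.406).
P(X=1) = C(14,1) · p^1 · (1−p)^13
= 14 · 0.406 · 0.0011461 = 0.0065145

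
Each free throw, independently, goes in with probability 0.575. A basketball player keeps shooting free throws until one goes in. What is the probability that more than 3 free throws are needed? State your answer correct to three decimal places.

0.077

Y = number of free throws to the first success; geometric, p = 0.575.
P(Y > 3) = P(first 3 all fail) = (1−p)^3 = 0.07677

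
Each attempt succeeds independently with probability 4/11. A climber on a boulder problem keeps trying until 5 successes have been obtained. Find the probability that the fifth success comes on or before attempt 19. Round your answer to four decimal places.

Finishing within 19 attempts ⇔ at least 5 successes in the first 19. With X ~ Binomial(19, 0.363636), P(Y ≤ 19) = 1 − P(X ≤ 4).
  k=0: C(19,0)·0.363636^0·0.636364^19 = 0.000186
  k=1: C(19,1)·0.363636^1·0.636364^18 = 0.002024
  k=2: C(19,2)·0.363636^2·0.636364^17 = 0.010407
  k=3: C(19,3)·0.363636^3·0.636364^16 = 0.033699
  k=4: C(19,4)·0.363636^4·0.636364^15 = 0.077025
1 − 0.123341 = 0.876659

0.8767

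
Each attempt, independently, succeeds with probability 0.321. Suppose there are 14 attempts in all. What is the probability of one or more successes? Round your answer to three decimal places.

P(at least one) = 1 − P(none) = 1 − (1 − 0.321)^14
= 1 − 0.00443 = 0.99557

0.996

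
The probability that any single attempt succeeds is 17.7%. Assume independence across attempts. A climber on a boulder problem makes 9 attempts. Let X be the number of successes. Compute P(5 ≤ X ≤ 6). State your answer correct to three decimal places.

X ~ Binomial(9, 0.177); P(5 ≤ X ≤ 6) = Σ C(9,k) p^k (1−p)^(9−k) over k:
  k=5: C(9,5)·0.177^5·0.823^4 = 0.01004
  k=6: C(9,6)·0.177^6·0.823^3 = 0.00144
Total = 0.01148

0.011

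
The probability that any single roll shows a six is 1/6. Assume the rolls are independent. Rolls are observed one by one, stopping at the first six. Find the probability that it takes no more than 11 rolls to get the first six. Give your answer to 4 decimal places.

0.8654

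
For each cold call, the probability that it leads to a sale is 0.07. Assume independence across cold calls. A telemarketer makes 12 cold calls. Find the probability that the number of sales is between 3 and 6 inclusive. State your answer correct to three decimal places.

X ~ Binomial(12, 0.07); P(3 ≤ X ≤ 6) = Σ C(12,k) p^k (1−p)^(12−k) over k:
  k=3: C(12,3)·0.07^3·0.93^9 = 0.03927
  k=4: C(12,4)·0.07^4·0.93^8 = 0.00665
  k=5: C(12,5)·0.07^5·0.93^7 = 0.00080
  k=6: C(12,6)·0.07^6·0.93^6 = 0.00007
Total = 0.04679

0.047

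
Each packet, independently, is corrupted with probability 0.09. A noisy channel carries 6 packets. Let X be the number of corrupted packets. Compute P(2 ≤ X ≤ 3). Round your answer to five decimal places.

X ~ Binomial(6, 0.09); P(2 ≤ X ≤ 3) = Σ C(6,k) p^k (1−p)^(6−k) over k:
  k=2: C(6,2)·0.09^2·0.91^4 = 0.0833186
  k=3: C(6,3)·0.09^3·0.91^3 = 0.0109871
Total = 0.0943056

0.09431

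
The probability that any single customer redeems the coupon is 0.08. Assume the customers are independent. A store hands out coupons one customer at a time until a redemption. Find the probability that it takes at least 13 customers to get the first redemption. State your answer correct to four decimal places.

0.3677

Y = number of customers to the first success; geometric, p = 0.08.
P(Y > 12) = P(first 12 all fail) = (1−p)^12 = 0.367666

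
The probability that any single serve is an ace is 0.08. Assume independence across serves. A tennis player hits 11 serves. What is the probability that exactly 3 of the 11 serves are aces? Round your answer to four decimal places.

0.0434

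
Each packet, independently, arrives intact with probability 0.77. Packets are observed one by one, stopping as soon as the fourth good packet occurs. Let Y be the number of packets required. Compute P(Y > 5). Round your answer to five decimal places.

Needing more than 5 packets ⇔ fewer than 4 successes in the first 5. With X ~ Binomial(5, 0.77), P(Y > 5) = P(X ≤ 3).
  k=0: C(5,0)·0.77^0·0.23^5 = 0.0006436
  k=1: C(5,1)·0.77^1·0.23^4 = 0.0107739
  k=2: C(5,2)·0.77^2·0.23^3 = 0.0721381
  k=3: C(5,3)·0.77^3·0.23^2 = 0.2415060
P(X ≤ 3) = 0.3250616

0.32506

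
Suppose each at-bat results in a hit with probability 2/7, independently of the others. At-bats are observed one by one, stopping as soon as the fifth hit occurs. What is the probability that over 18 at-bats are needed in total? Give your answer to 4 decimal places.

Needing more than 18 at-bats ⇔ fewer than 5 successes in the first 18. With X ~ Binomial(18, 0.285714), P(Y > 18) = P(X ≤ 4).
  k=0: C(18,0)·0.285714^0·0.714286^18 = 0.002343
  k=1: C(18,1)·0.285714^1·0.714286^17 = 0.016867
  k=2: C(18,2)·0.285714^2·0.714286^16 = 0.057346
  k=3: C(18,3)·0.285714^3·0.714286^15 = 0.122339
  k=4: C(18,4)·0.285714^4·0.714286^14 = 0.183509
P(X ≤ 4) = 0.382404

0.3824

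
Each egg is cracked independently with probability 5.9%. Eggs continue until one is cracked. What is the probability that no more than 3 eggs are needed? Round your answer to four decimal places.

0.1668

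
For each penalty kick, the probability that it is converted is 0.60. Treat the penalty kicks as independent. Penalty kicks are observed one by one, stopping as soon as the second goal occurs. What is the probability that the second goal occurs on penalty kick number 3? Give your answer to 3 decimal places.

0.288

Y = trial on which the second success occurs; negative binomial, r=2, p=0.60.
P(Y=3) = C(2,1) · p^2 · (1−p)^1
= 2 · 0.36 · 0.4 = 0.28800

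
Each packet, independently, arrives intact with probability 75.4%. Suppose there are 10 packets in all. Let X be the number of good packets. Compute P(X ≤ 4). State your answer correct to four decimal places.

0.0182

X ~ Binomial(10, 0.754); P(X ≤ 4) = Σ C(10,k) p^k (1−p)^(10−k) over k:
  k=0: C(10,0)·0.754^0·0.246^10 = 0.000001
  k=1: C(10,1)·0.754^1·0.246^9 = 0.000025
  k=2: C(10,2)·0.754^2·0.246^8 = 0.000343
  k=3: C(10,3)·0.754^3·0.246^7 = 0.002804
  k=4: C(10,4)·0.754^4·0.246^6 = 0.015042
Total = 0.018216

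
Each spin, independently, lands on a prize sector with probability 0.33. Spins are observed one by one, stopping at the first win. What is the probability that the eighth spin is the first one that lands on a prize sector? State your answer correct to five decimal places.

0.02000

Geometric (trials to first success), p = 0.33.
P(Y = 8) = (1−p)^7 · p = 0.060607 · 0.33 = 0.0200003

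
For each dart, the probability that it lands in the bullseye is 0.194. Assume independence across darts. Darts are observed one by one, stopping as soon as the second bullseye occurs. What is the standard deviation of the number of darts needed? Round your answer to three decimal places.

6.545

Y = total darts until the second success; negative binomial with r=2, p=0.194.
SD(Y) = √[r(1−p)/p²] = √(42.83133) = 6.54457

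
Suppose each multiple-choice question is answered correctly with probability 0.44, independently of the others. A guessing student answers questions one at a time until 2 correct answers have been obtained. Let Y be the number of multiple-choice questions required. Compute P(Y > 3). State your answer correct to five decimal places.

0.58957

Needing more than 3 multiple-choice questions ⇔ fewer than 2 successes in the first 3. With X ~ Binomial(3, 0.44), P(Y > 3) = P(X ≤ 1).
  k=0: C(3,0)·0.44^0·0.56^3 = 0.1756160
  k=1: C(3,1)·0.44^1·0.56^2 = 0.4139520
P(X ≤ 1) = 0.5895680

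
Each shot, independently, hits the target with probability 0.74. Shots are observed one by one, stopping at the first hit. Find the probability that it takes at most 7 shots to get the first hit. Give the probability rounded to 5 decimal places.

0.99992

Y = number of shots to the first success; geometric, p = 0.74.
P(Y ≤ 7) = 1 − (1−p)^7 = 1 − 0.0000803 = 0.9999197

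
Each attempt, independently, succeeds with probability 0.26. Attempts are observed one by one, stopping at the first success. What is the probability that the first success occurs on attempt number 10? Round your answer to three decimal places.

Geometric (trials to first success), p = 0.26.
P(Y = 10) = (1−p)^9 · p = 0.06654 · 0.26 = 0.01730

0.017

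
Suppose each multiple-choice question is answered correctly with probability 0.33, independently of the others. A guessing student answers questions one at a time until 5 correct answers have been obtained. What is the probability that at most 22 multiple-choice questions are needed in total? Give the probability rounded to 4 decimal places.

0.8982

Finishing within 22 multiple-choice questions ⇔ at least 5 successes in the first 22. With X ~ Binomial(22, 0.33), P(Y ≤ 22) = 1 − P(X ≤ 4).
  k=0: C(22,0)·0.33^0·0.67^22 = 0.000149
  k=1: C(22,1)·0.33^1·0.67^21 = 0.001616
  k=2: C(22,2)·0.33^2·0.67^20 = 0.008359
  k=3: C(22,3)·0.33^3·0.67^19 = 0.027446
  k=4: C(22,4)·0.33^4·0.67^18 = 0.064212
1 − 0.101782 = 0.898218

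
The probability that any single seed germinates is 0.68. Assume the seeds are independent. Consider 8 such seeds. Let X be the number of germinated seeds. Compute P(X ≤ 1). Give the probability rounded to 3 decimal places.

X ~ Binomial(8, 0.68); P(X ≤ 1) = Σ C(8,k) p^k (1−p)^(8−k) over k:
  k=0: C(8,0)·0.68^0·0.32^8 = 0.00011
  k=1: C(8,1)·0.68^1·0.32^7 = 0.00187
Total = 0.00198

0.002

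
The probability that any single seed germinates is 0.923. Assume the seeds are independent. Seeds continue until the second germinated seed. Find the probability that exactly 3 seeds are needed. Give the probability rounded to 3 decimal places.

Y = trial on which the second success occurs; negative binomial, r=2, p=0.923.
P(Y=3) = C(2,1) · p^2 · (1−p)^1
= 2 · 0.85193 · 0.077 = 0.13120

0.131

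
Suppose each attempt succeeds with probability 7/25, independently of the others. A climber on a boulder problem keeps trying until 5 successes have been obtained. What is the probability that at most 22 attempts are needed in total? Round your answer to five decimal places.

0.78029

Finishing within 22 attempts ⇔ at least 5 successes in the first 22. With X ~ Binomial(22, 0.28), P(Y ≤ 22) = 1 − P(X ≤ 4).
  k=0: C(22,0)·0.28^0·0.72^22 = 0.0007266
  k=1: C(22,1)·0.28^1·0.72^21 = 0.0062167
  k=2: C(22,2)·0.28^2·0.72^20 = 0.0253850
  k=3: C(22,3)·0.28^3·0.72^19 = 0.0658131
  k=4: C(22,4)·0.28^4·0.72^18 = 0.1215714
1 − 0.2197129 = 0.7802871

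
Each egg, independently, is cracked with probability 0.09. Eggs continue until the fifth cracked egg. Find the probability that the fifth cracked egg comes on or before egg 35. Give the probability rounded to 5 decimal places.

Finishing within 35 eggs ⇔ at least 5 successes in the first 35. With X ~ Binomial(35, 0.09), P(Y ≤ 35) = 1 − P(X ≤ 4).
  k=0: C(35,0)·0.09^0·0.91^35 = 0.0368510
  k=1: C(35,1)·0.09^1·0.91^34 = 0.1275610
  k=2: C(35,2)·0.09^2·0.91^33 = 0.2144707
  k=3: C(35,3)·0.09^3·0.91^32 = 0.2333252
  k=4: C(35,4)·0.09^4·0.91^31 = 0.1846090
1 − 0.7968169 = 0.2031831

0.20318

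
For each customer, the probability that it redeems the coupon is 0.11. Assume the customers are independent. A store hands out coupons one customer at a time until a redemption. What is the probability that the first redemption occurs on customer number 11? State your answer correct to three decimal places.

0.034

Geometric (trials to first success), p = 0.11.
P(Y = 11) = (1−p)^10 · p = 0.31182 · 0.11 = 0.03430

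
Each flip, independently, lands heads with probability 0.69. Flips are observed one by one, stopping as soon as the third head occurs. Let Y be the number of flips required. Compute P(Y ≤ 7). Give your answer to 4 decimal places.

Finishing within 7 flips ⇔ at least 3 successes in the first 7. With X ~ Binomial(7, 0.69), P(Y ≤ 7) = 1 − P(X ≤ 2).
  k=0: C(7,0)·0.69^0·0.31^7 = 0.000275
  k=1: C(7,1)·0.69^1·0.31^6 = 0.004287
  k=2: C(7,2)·0.69^2·0.31^5 = 0.028624
1 − 0.033185 = 0.966815

0.9668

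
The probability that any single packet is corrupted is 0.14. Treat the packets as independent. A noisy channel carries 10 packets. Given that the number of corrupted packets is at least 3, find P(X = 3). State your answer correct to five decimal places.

X ~ Binomial(10, 0.14). Want P(X=3 | X≥3) = P(X=3) / P(X≥3).
P(X=3) = C(10,3)·0.14^3·0.86^7 = 0.1145657
P(X≥3) = 1 − 0.2213016 − 0.3602584 − 0.2639102 = 0.1545298
Ratio = 0.1145657 / 0.1545298 = 0.7413823

0.74138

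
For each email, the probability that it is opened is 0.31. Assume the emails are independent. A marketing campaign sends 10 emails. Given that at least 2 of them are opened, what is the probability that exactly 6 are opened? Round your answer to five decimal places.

0.04880

X ~ Binomial(10, 0.31). Want P(X=6 | X≥2) = P(X=6) / P(X≥2).
P(X=6) = C(10,6)·0.31^6·0.69^4 = 0.0422460
P(X≥2) = 1 − 0.0244619 − 0.1099015 = 0.8656366
Ratio = 0.0422460 / 0.8656366 = 0.0488034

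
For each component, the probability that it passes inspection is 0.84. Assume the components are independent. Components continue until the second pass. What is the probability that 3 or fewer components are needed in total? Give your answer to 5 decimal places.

0.93139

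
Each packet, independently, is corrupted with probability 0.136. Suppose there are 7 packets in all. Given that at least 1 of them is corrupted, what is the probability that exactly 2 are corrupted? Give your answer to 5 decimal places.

X ~ Binomial(7, 0.136). Want P(X=2 | X≥1) = P(X=2) / P(X≥1).
P(X=2) = C(7,2)·0.136^2·0.864^5 = 0.1870104
P(X≥1) = 1 − 0.3594150 = 0.6405850
Ratio = 0.1870104 / 0.6405850 = 0.2919369

0.29194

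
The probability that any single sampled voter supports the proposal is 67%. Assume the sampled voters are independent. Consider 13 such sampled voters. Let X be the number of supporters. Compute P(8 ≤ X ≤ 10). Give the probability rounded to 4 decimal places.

0.6226

X ~ Binomial(13, 0.67); P(8 ≤ X ≤ 10) = Σ C(13,k) p^k (1−p)^(13−k) over k:
  k=8: C(13,8)·0.67^8·0.33^5 = 0.204525
  k=9: C(13,9)·0.67^9·0.33^4 = 0.230693
  k=10: C(13,10)·0.67^10·0.33^3 = 0.187351
Total = 0.622569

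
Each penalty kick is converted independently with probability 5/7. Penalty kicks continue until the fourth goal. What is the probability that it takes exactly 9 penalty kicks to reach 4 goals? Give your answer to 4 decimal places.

0.0278

Y = trial on which the fourth success occurs; negative binomial, r=4, p=0.714286.
P(Y=9) = C(8,3) · p^4 · (1−p)^5
= 56 · 0.26031 · 0.001904 = 0.027755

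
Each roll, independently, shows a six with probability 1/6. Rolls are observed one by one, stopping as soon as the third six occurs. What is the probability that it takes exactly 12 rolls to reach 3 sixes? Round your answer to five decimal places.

0.04935

Y = trial on which the third success occurs; negative binomial, r=3, p=0.166667.
P(Y=12) = C(11,2) · p^3 · (1−p)^9
= 55 · 0.0046296 · 0.19381 = 0.0493489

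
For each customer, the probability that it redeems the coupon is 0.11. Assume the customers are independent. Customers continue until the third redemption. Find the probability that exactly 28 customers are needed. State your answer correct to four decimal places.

Y = trial on which the third success occurs; negative binomial, r=3, p=0.11.
P(Y=28) = C(27,2) · p^3 · (1−p)^25
= 351 · 0.001331 · 0.054294 = 0.025365

0.0254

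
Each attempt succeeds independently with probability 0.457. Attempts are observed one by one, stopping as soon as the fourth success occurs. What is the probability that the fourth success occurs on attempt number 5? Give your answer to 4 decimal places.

0.0947

Y = trial on which the fourth success occurs; negative binomial, r=4, p=0.457.
P(Y=5) = C(4,3) · p^4 · (1−p)^1
= 4 · 0.043618 · 0.543 = 0.094738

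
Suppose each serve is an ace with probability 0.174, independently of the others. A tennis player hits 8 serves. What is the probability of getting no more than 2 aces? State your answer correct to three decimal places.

X ~ Binomial(8, 0.174); P(X ≤ 2) = Σ C(8,k) p^k (1−p)^(8−k) over k:
  k=0: C(8,0)·0.174^0·0.826^8 = 0.21669
  k=1: C(8,1)·0.174^1·0.826^7 = 0.36517
  k=2: C(8,2)·0.174^2·0.826^6 = 0.26924
Total = 0.85110

0.851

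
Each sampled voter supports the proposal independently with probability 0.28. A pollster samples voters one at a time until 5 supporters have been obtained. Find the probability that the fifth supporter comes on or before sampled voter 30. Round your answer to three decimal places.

0.950

Finishing within 30 sampled voters ⇔ at least 5 successes in the first 30. With X ~ Binomial(30, 0.28), P(Y ≤ 30) = 1 − P(X ≤ 4).
  k=0: C(30,0)·0.28^0·0.72^30 = 0.00005
  k=1: C(30,1)·0.28^1·0.72^29 = 0.00061
  k=2: C(30,2)·0.28^2·0.72^28 = 0.00345
  k=3: C(30,3)·0.28^3·0.72^27 = 0.01253
  k=4: C(30,4)·0.28^4·0.72^26 = 0.03289
1 − 0.04954 = 0.95046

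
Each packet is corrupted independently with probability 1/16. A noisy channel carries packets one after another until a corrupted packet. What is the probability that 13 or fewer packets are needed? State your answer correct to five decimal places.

Y = number of packets to the first success; geometric, p = 0.0625.
P(Y ≤ 13) = 1 − (1−p)^13 = 1 − 0.4321421 = 0.5678579

0.56786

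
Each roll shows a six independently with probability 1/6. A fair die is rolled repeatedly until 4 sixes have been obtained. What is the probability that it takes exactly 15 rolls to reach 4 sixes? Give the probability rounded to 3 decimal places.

Y = trial on which the fourth success occurs; negative binomial, r=4, p=0.166667.
P(Y=15) = C(14,3) · p^4 · (1−p)^11
= 364 · 0.0007716 · 0.13459 = 0.03780

0.038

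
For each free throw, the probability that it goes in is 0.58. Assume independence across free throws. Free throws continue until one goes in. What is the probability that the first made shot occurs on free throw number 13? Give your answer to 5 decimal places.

Geometric (trials to first success), p = 0.58.
P(Y = 13) = (1−p)^12 · p = 3.0129e-05 · 0.58 = 0.0000175

0.00002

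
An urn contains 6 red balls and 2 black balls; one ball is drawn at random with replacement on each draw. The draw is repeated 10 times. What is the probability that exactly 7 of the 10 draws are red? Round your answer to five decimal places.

X ~ Binomial(n=10, p=0.75).
P(X=7) = C(10,7) · p^7 · (1−p)^3
= 120 · 0.13348 · 0.015625 = 0.2502823

0.25028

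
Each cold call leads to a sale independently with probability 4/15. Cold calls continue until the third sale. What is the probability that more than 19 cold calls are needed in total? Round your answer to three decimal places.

0.084

Needing more than 19 cold calls ⇔ fewer than 3 successes in the first 19. With X ~ Binomial(19, 0.266667), P(Y > 19) = P(X ≤ 2).
  k=0: C(19,0)·0.266667^0·0.733333^19 = 0.00276
  k=1: C(19,1)·0.266667^1·0.733333^18 = 0.01906
  k=2: C(19,2)·0.266667^2·0.733333^17 = 0.06238
P(X ≤ 2) = 0.08420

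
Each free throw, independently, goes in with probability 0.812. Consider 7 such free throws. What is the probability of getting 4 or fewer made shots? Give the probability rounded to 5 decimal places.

0.12802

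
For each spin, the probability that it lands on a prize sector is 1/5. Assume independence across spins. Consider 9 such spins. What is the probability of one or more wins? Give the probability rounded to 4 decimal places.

0.8658

P(at least one) = 1 − P(none) = 1 − (1 − 0.20)^9
= 1 − 0.134218 = 0.865782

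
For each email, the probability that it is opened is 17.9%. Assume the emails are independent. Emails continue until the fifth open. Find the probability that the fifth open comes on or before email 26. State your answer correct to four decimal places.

0.5089

Finishing within 26 emails ⇔ at least 5 successes in the first 26. With X ~ Binomial(26, 0.179), P(Y ≤ 26) = 1 − P(X ≤ 4).
  k=0: C(26,0)·0.179^0·0.821^26 = 0.005928
  k=1: C(26,1)·0.179^1·0.821^25 = 0.033605
  k=2: C(26,2)·0.179^2·0.821^24 = 0.091585
  k=3: C(26,3)·0.179^3·0.821^23 = 0.159744
  k=4: C(26,4)·0.179^4·0.821^22 = 0.200264
1 − 0.491127 = 0.508873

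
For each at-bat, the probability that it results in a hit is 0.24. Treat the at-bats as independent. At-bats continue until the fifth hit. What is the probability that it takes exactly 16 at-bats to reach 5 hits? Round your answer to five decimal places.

0.05311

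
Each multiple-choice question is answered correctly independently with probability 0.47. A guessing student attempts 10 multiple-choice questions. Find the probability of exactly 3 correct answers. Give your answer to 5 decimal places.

X ~ Binomial(n=10, p=0.47).
P(X=3) = C(10,3) · p^3 · (1−p)^7
= 120 · 0.10382 · 0.011747 = 0.1463544

0.14635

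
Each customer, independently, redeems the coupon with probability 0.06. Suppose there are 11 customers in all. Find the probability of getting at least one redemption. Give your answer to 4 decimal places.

P(at least one) = 1 − P(none) = 1 − (1 − 0.06)^11
= 1 − 0.506298 = 0.493702

0.4937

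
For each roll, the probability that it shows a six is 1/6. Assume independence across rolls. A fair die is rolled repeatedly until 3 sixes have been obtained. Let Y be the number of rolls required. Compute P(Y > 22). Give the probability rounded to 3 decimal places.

0.265

Needing more than 22 rolls ⇔ fewer than 3 successes in the first 22. With X ~ Binomial(22, 0.166667), P(Y > 22) = P(X ≤ 2).
  k=0: C(22,0)·0.166667^0·0.833333^22 = 0.01811
  k=1: C(22,1)·0.166667^1·0.833333^21 = 0.07970
  k=2: C(22,2)·0.166667^2·0.833333^20 = 0.16737
P(X ≤ 2) = 0.26519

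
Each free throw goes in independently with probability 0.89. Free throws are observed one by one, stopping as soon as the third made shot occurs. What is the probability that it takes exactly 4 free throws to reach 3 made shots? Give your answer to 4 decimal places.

Y = trial on which the third success occurs; negative binomial, r=3, p=0.89.
P(Y=4) = C(3,2) · p^3 · (1−p)^1
= 3 · 0.70497 · 0.11 = 0.232640

0.2326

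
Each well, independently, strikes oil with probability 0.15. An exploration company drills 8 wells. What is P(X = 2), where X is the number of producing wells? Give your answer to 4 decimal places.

0.2376

X ~ Binomial(n=8, p=0.15).
P(X=2) = C(8,2) · p^2 · (1−p)^6
= 28 · 0.0225 · 0.37715 = 0.237604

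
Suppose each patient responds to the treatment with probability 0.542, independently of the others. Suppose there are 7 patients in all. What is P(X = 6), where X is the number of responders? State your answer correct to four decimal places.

X ~ Binomial(n=7, p=0.542).
P(X=6) = C(7,6) · p^6 · (1−p)^1
= 7 · 0.025351 · 0.458 = 0.081275

0.0813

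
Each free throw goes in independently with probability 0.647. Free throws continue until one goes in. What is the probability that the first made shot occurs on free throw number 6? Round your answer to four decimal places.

Geometric (trials to first success), p = 0.647.
P(Y = 6) = (1−p)^5 · p = 0.0054812 · 0.647 = 0.003546

0.0035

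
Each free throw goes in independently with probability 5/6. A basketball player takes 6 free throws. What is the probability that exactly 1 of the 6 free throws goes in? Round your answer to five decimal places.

0.00064

X ~ Binomial(n=6, p=0.833333).
P(X=1) = C(6,1) · p^1 · (1−p)^5
= 6 · 0.83333 · 0.0001286 = 0.0006430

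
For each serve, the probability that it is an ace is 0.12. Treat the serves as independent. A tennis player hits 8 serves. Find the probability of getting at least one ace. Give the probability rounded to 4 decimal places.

P(at least one) = 1 − P(none) = 1 − (1 − 0.12)^8
= 1 − 0.359635 = 0.640365

0.6404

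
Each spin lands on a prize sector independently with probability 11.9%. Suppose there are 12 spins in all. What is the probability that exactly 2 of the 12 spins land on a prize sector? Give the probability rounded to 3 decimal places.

0.263

X ~ Binomial(n=12, p=0.119).
P(X=2) = C(12,2) · p^2 · (1−p)^10
= 66 · 0.014161 · 0.28168 = 0.26327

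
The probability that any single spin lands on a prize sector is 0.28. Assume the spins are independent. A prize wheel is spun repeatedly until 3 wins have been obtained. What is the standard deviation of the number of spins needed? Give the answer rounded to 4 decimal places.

5.2489

Y = total spins until the third success; negative binomial with r=3, p=0.28.
SD(Y) = √[r(1−p)/p²] = √(27.551020) = 5.248907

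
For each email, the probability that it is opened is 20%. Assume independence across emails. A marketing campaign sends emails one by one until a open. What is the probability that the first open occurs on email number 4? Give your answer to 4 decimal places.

Geometric (trials to first success), p = 0.20.
P(Y = 4) = (1−p)^3 · p = 0.512 · 0.20 = 0.102400

0.1024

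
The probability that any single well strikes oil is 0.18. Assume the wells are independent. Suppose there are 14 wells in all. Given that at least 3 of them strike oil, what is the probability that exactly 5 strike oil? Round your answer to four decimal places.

0.1337

X ~ Binomial(14, 0.18). Want P(X=5 | X≥3) = P(X=5) / P(X≥3).
P(X=5) = C(14,5)·0.18^5·0.82^9 = 0.063409
P(X≥3) = 1 − 0.062143 − 0.190977 − 0.272491 = 0.474389
Ratio = 0.063409 / 0.474389 = 0.133665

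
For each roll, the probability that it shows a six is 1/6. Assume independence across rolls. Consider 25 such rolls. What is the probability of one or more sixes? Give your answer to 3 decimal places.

0.990

P(at least one) = 1 − P(none) = 1 − (1 − 0.166667)^25
= 1 − 0.01048 = 0.98952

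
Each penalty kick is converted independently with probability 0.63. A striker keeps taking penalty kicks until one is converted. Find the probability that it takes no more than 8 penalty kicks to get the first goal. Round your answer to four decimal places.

Y = number of penalty kicks to the first success; geometric, p = 0.63.
P(Y ≤ 8) = 1 − (1−p)^8 = 1 − 0.000351 = 0.999649

0.9996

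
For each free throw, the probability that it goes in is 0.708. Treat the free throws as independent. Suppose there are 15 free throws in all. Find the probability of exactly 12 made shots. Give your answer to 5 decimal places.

0.17970

X ~ Binomial(n=15, p=0.708).
P(X=12) = C(15,12) · p^12 · (1−p)^3
= 455 · 0.015864 · 0.024897 = 0.1797045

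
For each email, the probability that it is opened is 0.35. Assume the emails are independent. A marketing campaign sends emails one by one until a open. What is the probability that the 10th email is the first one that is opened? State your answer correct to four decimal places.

0.0072

Geometric (trials to first success), p = 0.35.
P(Y = 10) = (1−p)^9 · p = 0.020712 · 0.35 = 0.007249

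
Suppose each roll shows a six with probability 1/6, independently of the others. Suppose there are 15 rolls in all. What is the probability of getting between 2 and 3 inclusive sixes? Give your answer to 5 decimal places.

X ~ Binomial(15, 0.166667); P(2 ≤ X ≤ 3) = Σ C(15,k) p^k (1−p)^(15−k) over k:
  k=2: C(15,2)·0.166667^2·0.833333^13 = 0.2726030
  k=3: C(15,3)·0.166667^3·0.833333^12 = 0.2362559
Total = 0.5088589

0.50886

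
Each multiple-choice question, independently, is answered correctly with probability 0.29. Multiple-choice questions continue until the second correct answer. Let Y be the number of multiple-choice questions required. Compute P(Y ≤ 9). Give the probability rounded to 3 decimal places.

0.786

Finishing within 9 multiple-choice questions ⇔ at least 2 successes in the first 9. With X ~ Binomial(9, 0.29), P(Y ≤ 9) = 1 − P(X ≤ 1).
  k=0: C(9,0)·0.29^0·0.71^9 = 0.04585
  k=1: C(9,1)·0.29^1·0.71^8 = 0.16854
1 − 0.21439 = 0.78561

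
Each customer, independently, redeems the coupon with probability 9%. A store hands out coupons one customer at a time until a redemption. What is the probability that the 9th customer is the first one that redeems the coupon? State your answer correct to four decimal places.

0.0423

Geometric (trials to first success), p = 0.09.
P(Y = 9) = (1−p)^8 · p = 0.47025 · 0.09 = 0.042323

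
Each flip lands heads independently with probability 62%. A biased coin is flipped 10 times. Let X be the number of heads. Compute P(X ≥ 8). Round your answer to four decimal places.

X ~ Binomial(10, 0.62); P(X ≥ 8) = Σ C(10,k) p^k (1−p)^(10−k) over k:
  k=8: C(10,8)·0.62^8·0.38^2 = 0.141877
  k=9: C(10,9)·0.62^9·0.38^1 = 0.051441
  k=10: C(10,10)·0.62^10·0.38^0 = 0.008393
Total = 0.201711

0.2017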